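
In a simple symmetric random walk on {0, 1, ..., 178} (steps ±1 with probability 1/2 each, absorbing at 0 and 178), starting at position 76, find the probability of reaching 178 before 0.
P(hit 178 before 0) = 76/178 = 38/89

Let u_k = P(hit 178 before 0 | start at k). Then u_0 = 0, u_178 = 1, and u_k = u_{k-1}/2 + u_{k+1}/2 for 1 ≤ k ≤ 177. This harmonic recurrence is solved by u_k = k/178, giving u_76 = 76/178 = 38/89.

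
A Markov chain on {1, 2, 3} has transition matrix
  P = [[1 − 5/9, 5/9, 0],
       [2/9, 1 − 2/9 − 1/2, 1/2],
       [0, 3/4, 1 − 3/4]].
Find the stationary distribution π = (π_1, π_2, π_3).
π = (6/31, 15/31, 10/31)

This is a birth-death chain on three states, which satisfies detailed balance: π_1 · P_{12} = π_2 · P_{21} and π_2 · P_{23} = π_3 · P_{32}.
From π_1 · 5/9 = π_2 · 2/9: π_2/π_1 = (5/9)/(2/9) = 5/2.
From π_2 · 1/2 = π_3 · 3/4: π_3/π_2 = (1/2)/(3/4) = 2/3.
Take π_1 proportional to 1; then unnormalized π = (1, 5/2, 5/3). Normalize by dividing by the sum 31/6:
  π = (6/31, 15/31, 10/31).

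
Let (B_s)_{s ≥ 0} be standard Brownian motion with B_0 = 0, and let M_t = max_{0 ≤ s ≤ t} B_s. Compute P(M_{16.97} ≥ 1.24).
P(M_{16.97} ≥ 1.24) = 2·P(B_{16.97} ≥ 1.24) = 2(1 − Φ(1.24/√16.97)) ≈ 0.7634

By the reflection principle for Brownian motion, P(M_t ≥ a) = 2 · P(B_t ≥ a) for a ≥ 0. Since B_t ~ N(0, t), P(B_t ≥ 1.24) = 1 − Φ(1.24/√t) = 1 − Φ(1.24/√16.97) = 1 − Φ(0.3010). So
  P(M_{16.97} ≥ 1.24) = 2(1 − Φ(0.3010)) ≈ 0.7634.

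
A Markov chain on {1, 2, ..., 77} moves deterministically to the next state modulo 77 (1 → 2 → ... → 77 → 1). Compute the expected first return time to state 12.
E[T_12 | X_0 = 12] = 77

The chain cycles deterministically, so starting at state 12 it returns in exactly 77 steps. Equivalently, the stationary distribution is uniform π_j = 1/77 for every state j, so by Kac's formula E[T_12] = 1/π_12 = 77.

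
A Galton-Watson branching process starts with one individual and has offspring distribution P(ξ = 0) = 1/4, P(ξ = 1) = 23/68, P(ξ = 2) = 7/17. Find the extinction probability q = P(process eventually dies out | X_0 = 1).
q = 17/28

The pgf is f(s) = 1/4 + 23/68·s + 7/17·s². The extinction probability q is the smallest fixed point of f in [0, 1]. Setting s = f(s):
  7/17·s² + (23/68 − 1)·s + 1/4 = 0
  7/17·s² − (1/4 + 7/17)·s + 1/4 = 0
which factors as (s − 1)·(7/17·s − 1/4) = 0, giving roots s = 1 and s = (1/4)/(7/17) = 17/28.
Mean offspring μ = 23/68 + 2·7/17 = 79/68 > 1 (supercritical), so q < 1. The extinction probability is the smaller root: q = (1/4)/(7/17) = 17/28.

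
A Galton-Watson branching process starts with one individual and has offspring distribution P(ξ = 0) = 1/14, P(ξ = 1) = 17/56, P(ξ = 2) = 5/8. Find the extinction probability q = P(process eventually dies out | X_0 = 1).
q = 4/35

The pgf is f(s) = 1/14 + 17/56·s + 5/8·s². The extinction probability q is the smallest fixed point of f in [0, 1]. Setting s = f(s):
  5/8·s² + (17/56 − 1)·s + 1/14 = 0
  5/8·s² − (1/14 + 5/8)·s + 1/14 = 0
which factors as (s − 1)·(5/8·s − 1/14) = 0, giving roots s = 1 and s = (1/14)/(5/8) = 4/35.
Mean offspring μ = 17/56 + 2·5/8 = 87/56 > 1 (supercritical), so q < 1. The extinction probability is the smaller root: q = (1/14)/(5/8) = 4/35.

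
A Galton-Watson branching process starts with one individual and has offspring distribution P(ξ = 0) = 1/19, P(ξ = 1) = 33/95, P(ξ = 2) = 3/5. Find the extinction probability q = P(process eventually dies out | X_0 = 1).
q = 5/57

The pgf is f(s) = 1/19 + 33/95·s + 3/5·s². The extinction probability q is the smallest fixed point of f in [0, 1]. Setting s = f(s):
  3/5·s² + (33/95 − 1)·s + 1/19 = 0
  3/5·s² − (1/19 + 3/5)·s + 1/19 = 0
which factors as (s − 1)·(3/5·s − 1/19) = 0, giving roots s = 1 and s = (1/19)/(3/5) = 5/57.
Mean offspring μ = 33/95 + 2·3/5 = 147/95 > 1 (supercritical), so q < 1. The extinction probability is the smaller root: q = (1/19)/(3/5) = 5/57.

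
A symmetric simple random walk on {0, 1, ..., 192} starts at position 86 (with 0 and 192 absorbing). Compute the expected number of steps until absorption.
E[τ | X_0 = 86] = 9116

Let v_k = E[τ | X_0 = k]. Boundary: v_0 = v_192 = 0. Recurrence: v_k = 1 + (v_{k-1} + v_{k+1})/2 for 1 ≤ k ≤ 191. The particular solution to v_k − (v_{k-1} + v_{k+1})/2 = 1 is v_k = −k^2. Adding homogeneous solution A + B k and matching boundaries gives v_k = k (192 − k). Substituting k = 86: v_86 = 86 · 106 = 9116.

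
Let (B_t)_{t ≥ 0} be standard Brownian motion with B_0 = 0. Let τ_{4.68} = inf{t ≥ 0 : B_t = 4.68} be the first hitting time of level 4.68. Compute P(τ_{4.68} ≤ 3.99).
P(τ_{4.68} ≤ 3.99) = 2(1 − Φ(4.68/√3.99)) = 2(1 − Φ(2.3429)) ≈ 0.0191

By the reflection principle for standard BM, P(τ_b ≤ t) = 2 · P(B_t ≥ b). Since B_t ~ N(0, t), P(B_t ≥ 4.68) = 1 − Φ(4.68/√t) = 1 − Φ(4.68/√3.99) = 1 − Φ(2.3429) ≈ 0.00957. Doubling: P(τ_{4.68} ≤ 3.99) ≈ 2 · 0.00957 = 0.01914 ≈ 0.0191.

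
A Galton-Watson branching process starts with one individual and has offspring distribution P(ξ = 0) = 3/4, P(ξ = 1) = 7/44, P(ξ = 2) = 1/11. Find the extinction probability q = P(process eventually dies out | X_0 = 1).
q = 1

Mean offspring μ = 0·3/4 + 1·7/44 + 2·1/11 = 15/44 ≤ 1. For μ ≤ 1 with offspring not concentrated at 1, the Galton-Watson process goes extinct almost surely, so q = 1.
(Algebraic check: The pgf is f(s) = 3/4 + 7/44·s + 1/11·s². The extinction probability q is the smallest fixed point of f in [0, 1]. Setting s = f(s):
  1/11·s² + (7/44 − 1)·s + 3/4 = 0
  1/11·s² − (3/4 + 1/11)·s + 3/4 = 0
which factors as (s − 1)·(1/11·s − 3/4) = 0, giving roots s = 1 and s = (3/4)/(1/11) = 33/4. Since 33/4 ≥ 1, the smallest root in [0, 1] is s = 1.)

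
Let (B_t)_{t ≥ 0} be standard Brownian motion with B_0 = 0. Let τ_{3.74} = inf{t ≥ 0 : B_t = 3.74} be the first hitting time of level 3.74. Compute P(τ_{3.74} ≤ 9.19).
P(τ_{3.74} ≤ 9.19) = 2(1 − Φ(3.74/√9.19)) = 2(1 − Φ(1.2337)) ≈ 0.2173

By the reflection principle for standard BM, P(τ_b ≤ t) = 2 · P(B_t ≥ b). Since B_t ~ N(0, t), P(B_t ≥ 3.74) = 1 − Φ(3.74/√t) = 1 − Φ(3.74/√9.19) = 1 − Φ(1.2337) ≈ 0.10866. Doubling: P(τ_{3.74} ≤ 9.19) ≈ 2 · 0.10866 = 0.21732 ≈ 0.2173.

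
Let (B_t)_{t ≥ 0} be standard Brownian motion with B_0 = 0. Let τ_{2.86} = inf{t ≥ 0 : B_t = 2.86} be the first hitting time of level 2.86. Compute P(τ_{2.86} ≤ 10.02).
P(τ_{2.86} ≤ 10.02) = 2(1 − Φ(2.86/√10.02)) = 2(1 − Φ(0.9035)) ≈ 0.3663

By the reflection principle for standard BM, P(τ_b ≤ t) = 2 · P(B_t ≥ b). Since B_t ~ N(0, t), P(B_t ≥ 2.86) = 1 − Φ(2.86/√t) = 1 − Φ(2.86/√10.02) = 1 − Φ(0.9035) ≈ 0.18313. Doubling: P(τ_{2.86} ≤ 10.02) ≈ 2 · 0.18313 = 0.36626 ≈ 0.3663.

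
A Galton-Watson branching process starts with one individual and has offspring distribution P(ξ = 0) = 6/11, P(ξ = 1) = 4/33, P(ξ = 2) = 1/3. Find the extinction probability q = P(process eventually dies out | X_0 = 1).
q = 1

Mean offspring μ = 0·6/11 + 1·4/33 + 2·1/3 = 26/33 ≤ 1. For μ ≤ 1 with offspring not concentrated at 1, the Galton-Watson process goes extinct almost surely, so q = 1.
(Algebraic check: The pgf is f(s) = 6/11 + 4/33·s + 1/3·s². The extinction probability q is the smallest fixed point of f in [0, 1]. Setting s = f(s):
  1/3·s² + (4/33 − 1)·s + 6/11 = 0
  1/3·s² − (6/11 + 1/3)·s + 6/11 = 0
which factors as (s − 1)·(1/3·s − 6/11) = 0, giving roots s = 1 and s = (6/11)/(1/3) = 18/11. Since 18/11 ≥ 1, the smallest root in [0, 1] is s = 1.)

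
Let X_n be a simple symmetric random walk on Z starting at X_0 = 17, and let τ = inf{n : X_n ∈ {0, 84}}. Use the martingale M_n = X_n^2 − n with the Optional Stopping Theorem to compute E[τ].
E[τ] = 1139

M_n = X_n^2 − n is a martingale (since E[X_{n+1}^2 | F_n] = X_n^2 + 1). By OST (τ has finite mean in a bounded region), E[M_τ] = E[M_0] = X_0^2 − 0 = 17^2 = 289. Also E[M_τ] = E[X_τ^2] − E[τ]. The walk exits at 0 or 84, with P(hit 84 first) = 17/84, so E[X_τ^2] = 84^2 · 17/84 + 0 = 1428. Thus E[τ] = E[X_τ^2] − E[M_τ] = 1428 − 289 = 1139 = 17(84 − 17) = 1139.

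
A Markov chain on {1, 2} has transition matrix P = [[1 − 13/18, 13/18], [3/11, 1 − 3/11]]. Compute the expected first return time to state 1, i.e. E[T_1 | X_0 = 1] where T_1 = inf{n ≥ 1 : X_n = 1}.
E[T_1 | X_0 = 1] = 1/π_1 = 197/54

For an irreducible recurrent Markov chain with stationary distribution π, E[T_i | X_0 = i] = 1/π_i (Kac's formula). Here π_1 = (3/11)/(13/18 + 3/11) = (3/11)/(197/198) = 54/197, so E[T_1 | X_0 = 1] = 1/π_1 = (13/18 + 3/11)/(3/11) = (197/198)/(3/11) = 197/54.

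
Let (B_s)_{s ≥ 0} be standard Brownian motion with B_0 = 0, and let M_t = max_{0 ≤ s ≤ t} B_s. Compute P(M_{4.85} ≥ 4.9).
P(M_{4.85} ≥ 4.9) = 2·P(B_{4.85} ≥ 4.9) = 2(1 − Φ(4.9/√4.85)) ≈ 0.0261

By the reflection principle for Brownian motion, P(M_t ≥ a) = 2 · P(B_t ≥ a) for a ≥ 0. Since B_t ~ N(0, t), P(B_t ≥ 4.9) = 1 − Φ(4.9/√t) = 1 − Φ(4.9/√4.85) = 1 − Φ(2.2250). So
  P(M_{4.85} ≥ 4.9) = 2(1 − Φ(2.2250)) ≈ 0.0261.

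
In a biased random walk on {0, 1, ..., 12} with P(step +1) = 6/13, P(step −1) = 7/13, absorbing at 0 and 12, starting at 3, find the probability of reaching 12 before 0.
P(hit 12 before 0) = (1 − (7/6)^3) / (1 − (7/6)^12) = 10077696/91846495

Let u_k denote P(reach 12 before 0 | start at k). Boundary: u_0 = 0, u_12 = 1. Recurrence: u_k = 6/13·u_{k+1} + 7/13·u_{k-1} for 1 ≤ k ≤ 11. Try u_k = A + B·r^k with r = q/p = (7/13)/(6/13) = 7/6. Substitution satisfies the recurrence; boundary conditions give:
  u_k = (1 − r^k) / (1 − r^N) = (1 − (7/6)^3) / (1 − (7/6)^12) = 10077696/91846495.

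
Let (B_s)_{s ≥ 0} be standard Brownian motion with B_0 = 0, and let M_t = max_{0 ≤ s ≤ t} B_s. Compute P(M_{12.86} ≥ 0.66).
P(M_{12.86} ≥ 0.66) = 2·P(B_{12.86} ≥ 0.66) = 2(1 − Φ(0.66/√12.86)) ≈ 0.8540

By the reflection principle for Brownian motion, P(M_t ≥ a) = 2 · P(B_t ≥ a) for a ≥ 0. Since B_t ~ N(0, t), P(B_t ≥ 0.66) = 1 − Φ(0.66/√t) = 1 − Φ(0.66/√12.86) = 1 − Φ(0.1840). So
  P(M_{12.86} ≥ 0.66) = 2(1 − Φ(0.1840)) ≈ 0.8540.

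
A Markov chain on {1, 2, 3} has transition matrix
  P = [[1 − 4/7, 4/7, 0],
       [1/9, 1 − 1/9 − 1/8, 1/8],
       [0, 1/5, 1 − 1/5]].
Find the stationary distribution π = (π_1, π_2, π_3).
π = (14/131, 72/131, 45/131)

This is a birth-death chain on three states, which satisfies detailed balance: π_1 · P_{12} = π_2 · P_{21} and π_2 · P_{23} = π_3 · P_{32}.
From π_1 · 4/7 = π_2 · 1/9: π_2/π_1 = (4/7)/(1/9) = 36/7.
From π_2 · 1/8 = π_3 · 1/5: π_3/π_2 = (1/8)/(1/5) = 5/8.
Take π_1 proportional to 1; then unnormalized π = (1, 36/7, 45/14). Normalize by dividing by the sum 131/14:
  π = (14/131, 72/131, 45/131).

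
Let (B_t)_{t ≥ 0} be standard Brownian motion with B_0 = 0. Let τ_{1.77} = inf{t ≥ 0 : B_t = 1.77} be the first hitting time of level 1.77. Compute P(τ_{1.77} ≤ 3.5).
P(τ_{1.77} ≤ 3.5) = 2(1 − Φ(1.77/√3.5)) = 2(1 − Φ(0.9461)) ≈ 0.3441

By the reflection principle for standard BM, P(τ_b ≤ t) = 2 · P(B_t ≥ b). Since B_t ~ N(0, t), P(B_t ≥ 1.77) = 1 − Φ(1.77/√t) = 1 − Φ(1.77/√3.5) = 1 − Φ(0.9461) ≈ 0.17205. Doubling: P(τ_{1.77} ≤ 3.5) ≈ 2 · 0.17205 = 0.34410 ≈ 0.3441.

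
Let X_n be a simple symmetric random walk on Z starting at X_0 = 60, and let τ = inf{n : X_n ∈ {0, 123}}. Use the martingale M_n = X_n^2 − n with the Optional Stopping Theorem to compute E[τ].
E[τ] = 3780

M_n = X_n^2 − n is a martingale (since E[X_{n+1}^2 | F_n] = X_n^2 + 1). By OST (τ has finite mean in a bounded region), E[M_τ] = E[M_0] = X_0^2 − 0 = 60^2 = 3600. Also E[M_τ] = E[X_τ^2] − E[τ]. The walk exits at 0 or 123, with P(hit 123 first) = 60/123, so E[X_τ^2] = 123^2 · 60/123 + 0 = 7380. Thus E[τ] = E[X_τ^2] − E[M_τ] = 7380 − 3600 = 3780 = 60(123 − 60) = 3780.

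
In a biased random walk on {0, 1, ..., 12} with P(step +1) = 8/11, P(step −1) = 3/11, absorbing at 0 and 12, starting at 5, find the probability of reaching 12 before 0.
P(hit 12 before 0) = (1 − (3/8)^5) / (1 − (3/8)^12) = 13641973760/13743789059

Let u_k denote P(reach 12 before 0 | start at k). Boundary: u_0 = 0, u_12 = 1. Recurrence: u_k = 8/11·u_{k+1} + 3/11·u_{k-1} for 1 ≤ k ≤ 11. Try u_k = A + B·r^k with r = q/p = (3/11)/(8/11) = 3/8. Substitution satisfies the recurrence; boundary conditions give:
  u_k = (1 − r^k) / (1 − r^N) = (1 − (3/8)^5) / (1 − (3/8)^12) = 13641973760/13743789059.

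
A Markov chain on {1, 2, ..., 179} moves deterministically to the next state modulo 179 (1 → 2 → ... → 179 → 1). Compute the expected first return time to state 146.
E[T_146 | X_0 = 146] = 179

The chain cycles deterministically, so starting at state 146 it returns in exactly 179 steps. Equivalently, the stationary distribution is uniform π_j = 1/179 for every state j, so by Kac's formula E[T_146] = 1/π_146 = 179.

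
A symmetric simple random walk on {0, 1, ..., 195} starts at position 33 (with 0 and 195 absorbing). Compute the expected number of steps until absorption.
E[τ | X_0 = 33] = 5346

Let v_k = E[τ | X_0 = k]. Boundary: v_0 = v_195 = 0. Recurrence: v_k = 1 + (v_{k-1} + v_{k+1})/2 for 1 ≤ k ≤ 194. The particular solution to v_k − (v_{k-1} + v_{k+1})/2 = 1 is v_k = −k^2. Adding homogeneous solution A + B k and matching boundaries gives v_k = k (195 − k). Substituting k = 33: v_33 = 33 · 162 = 5346.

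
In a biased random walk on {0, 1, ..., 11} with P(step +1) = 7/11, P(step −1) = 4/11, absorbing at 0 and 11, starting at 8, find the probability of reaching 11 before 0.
P(hit 11 before 0) = (1 − (4/7)^8) / (1 − (4/7)^11) = 651615965/657710813

Let u_k denote P(reach 11 before 0 | start at k). Boundary: u_0 = 0, u_11 = 1. Recurrence: u_k = 7/11·u_{k+1} + 4/11·u_{k-1} for 1 ≤ k ≤ 10. Try u_k = A + B·r^k with r = q/p = (4/11)/(7/11) = 4/7. Substitution satisfies the recurrence; boundary conditions give:
  u_k = (1 − r^k) / (1 − r^N) = (1 − (4/7)^8) / (1 − (4/7)^11) = 651615965/657710813.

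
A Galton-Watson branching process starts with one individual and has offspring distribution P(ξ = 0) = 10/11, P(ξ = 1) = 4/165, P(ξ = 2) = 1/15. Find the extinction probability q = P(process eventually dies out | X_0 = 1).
q = 1

Mean offspring μ = 0·10/11 + 1·4/165 + 2·1/15 = 26/165 ≤ 1. For μ ≤ 1 with offspring not concentrated at 1, the Galton-Watson process goes extinct almost surely, so q = 1.
(Algebraic check: The pgf is f(s) = 10/11 + 4/165·s + 1/15·s². The extinction probability q is the smallest fixed point of f in [0, 1]. Setting s = f(s):
  1/15·s² + (4/165 − 1)·s + 10/11 = 0
  1/15·s² − (10/11 + 1/15)·s + 10/11 = 0
which factors as (s − 1)·(1/15·s − 10/11) = 0, giving roots s = 1 and s = (10/11)/(1/15) = 150/11. Since 150/11 ≥ 1, the smallest root in [0, 1] is s = 1.)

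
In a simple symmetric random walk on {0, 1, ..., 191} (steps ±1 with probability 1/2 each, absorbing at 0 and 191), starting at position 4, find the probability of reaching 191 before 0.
P(hit 191 before 0) = 4/191

Let u_k = P(hit 191 before 0 | start at k). Then u_0 = 0, u_191 = 1, and u_k = u_{k-1}/2 + u_{k+1}/2 for 1 ≤ k ≤ 190. This harmonic recurrence is solved by u_k = k/191, giving u_4 = 4/191.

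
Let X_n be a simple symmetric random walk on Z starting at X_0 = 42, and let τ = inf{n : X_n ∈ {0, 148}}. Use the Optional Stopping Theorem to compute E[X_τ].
E[X_τ] = 42

X_n is a martingale and τ is a bounded-mean stopping time (indeed τ is finite a.s. with bounded expectation since the walk is in a bounded region). By the OST, E[X_τ] = E[X_0] = 42. Equivalently: E[X_τ] = 148 · P(hit 148 first) + 0 · P(hit 0 first) = 148 · (42/148) = 42.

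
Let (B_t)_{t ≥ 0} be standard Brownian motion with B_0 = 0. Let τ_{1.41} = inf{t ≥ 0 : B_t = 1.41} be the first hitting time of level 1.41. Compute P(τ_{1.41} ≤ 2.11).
P(τ_{1.41} ≤ 2.11) = 2(1 − Φ(1.41/√2.11)) = 2(1 − Φ(0.9707)) ≈ 0.3317

By the reflection principle for standard BM, P(τ_b ≤ t) = 2 · P(B_t ≥ b). Since B_t ~ N(0, t), P(B_t ≥ 1.41) = 1 − Φ(1.41/√t) = 1 − Φ(1.41/√2.11) = 1 − Φ(0.9707) ≈ 0.16585. Doubling: P(τ_{1.41} ≤ 2.11) ≈ 2 · 0.16585 = 0.33170 ≈ 0.3317.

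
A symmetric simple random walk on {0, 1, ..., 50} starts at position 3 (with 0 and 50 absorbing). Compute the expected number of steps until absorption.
E[τ | X_0 = 3] = 141

Let v_k = E[τ | X_0 = k]. Boundary: v_0 = v_50 = 0. Recurrence: v_k = 1 + (v_{k-1} + v_{k+1})/2 for 1 ≤ k ≤ 49. The particular solution to v_k − (v_{k-1} + v_{k+1})/2 = 1 is v_k = −k^2. Adding homogeneous solution A + B k and matching boundaries gives v_k = k (50 − k). Substituting k = 3: v_3 = 3 · 47 = 141.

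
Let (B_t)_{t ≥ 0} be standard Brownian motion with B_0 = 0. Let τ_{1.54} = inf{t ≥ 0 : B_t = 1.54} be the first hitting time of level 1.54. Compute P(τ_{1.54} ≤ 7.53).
P(τ_{1.54} ≤ 7.53) = 2(1 − Φ(1.54/√7.53)) = 2(1 − Φ(0.5612)) ≈ 0.5747

By the reflection principle for standard BM, P(τ_b ≤ t) = 2 · P(B_t ≥ b). Since B_t ~ N(0, t), P(B_t ≥ 1.54) = 1 − Φ(1.54/√t) = 1 − Φ(1.54/√7.53) = 1 − Φ(0.5612) ≈ 0.28733. Doubling: P(τ_{1.54} ≤ 7.53) ≈ 2 · 0.28733 = 0.57466 ≈ 0.5747.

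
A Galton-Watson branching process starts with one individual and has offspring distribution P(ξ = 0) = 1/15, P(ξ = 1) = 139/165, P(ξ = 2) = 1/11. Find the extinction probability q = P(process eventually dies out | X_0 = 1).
q = 11/15

The pgf is f(s) = 1/15 + 139/165·s + 1/11·s². The extinction probability q is the smallest fixed point of f in [0, 1]. Setting s = f(s):
  1/11·s² + (139/165 − 1)·s + 1/15 = 0
  1/11·s² − (1/15 + 1/11)·s + 1/15 = 0
which factors as (s − 1)·(1/11·s − 1/15) = 0, giving roots s = 1 and s = (1/15)/(1/11) = 11/15.
Mean offspring μ = 139/165 + 2·1/11 = 169/165 > 1 (supercritical), so q < 1. The extinction probability is the smaller root: q = (1/15)/(1/11) = 11/15.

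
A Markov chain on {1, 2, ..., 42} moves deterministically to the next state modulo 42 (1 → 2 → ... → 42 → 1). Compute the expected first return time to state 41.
E[T_41 | X_0 = 41] = 42

The chain cycles deterministically, so starting at state 41 it returns in exactly 42 steps. Equivalently, the stationary distribution is uniform π_j = 1/42 for every state j, so by Kac's formula E[T_41] = 1/π_41 = 42.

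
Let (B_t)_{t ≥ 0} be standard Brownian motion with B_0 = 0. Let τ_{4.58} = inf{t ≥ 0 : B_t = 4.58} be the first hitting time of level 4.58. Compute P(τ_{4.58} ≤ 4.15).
P(τ_{4.58} ≤ 4.15) = 2(1 − Φ(4.58/√4.15)) = 2(1 − Φ(2.2482)) ≈ 0.0246

By the reflection principle for standard BM, P(τ_b ≤ t) = 2 · P(B_t ≥ b). Since B_t ~ N(0, t), P(B_t ≥ 4.58) = 1 − Φ(4.58/√t) = 1 − Φ(4.58/√4.15) = 1 − Φ(2.2482) ≈ 0.01228. Doubling: P(τ_{4.58} ≤ 4.15) ≈ 2 · 0.01228 = 0.02456 ≈ 0.0246.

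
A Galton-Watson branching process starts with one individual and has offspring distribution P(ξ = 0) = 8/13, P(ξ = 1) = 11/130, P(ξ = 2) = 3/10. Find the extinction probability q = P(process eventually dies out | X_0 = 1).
q = 1

Mean offspring μ = 0·8/13 + 1·11/130 + 2·3/10 = 89/130 ≤ 1. For μ ≤ 1 with offspring not concentrated at 1, the Galton-Watson process goes extinct almost surely, so q = 1.
(Algebraic check: The pgf is f(s) = 8/13 + 11/130·s + 3/10·s². The extinction probability q is the smallest fixed point of f in [0, 1]. Setting s = f(s):
  3/10·s² + (11/130 − 1)·s + 8/13 = 0
  3/10·s² − (8/13 + 3/10)·s + 8/13 = 0
which factors as (s − 1)·(3/10·s − 8/13) = 0, giving roots s = 1 and s = (8/13)/(3/10) = 80/39. Since 80/39 ≥ 1, the smallest root in [0, 1] is s = 1.)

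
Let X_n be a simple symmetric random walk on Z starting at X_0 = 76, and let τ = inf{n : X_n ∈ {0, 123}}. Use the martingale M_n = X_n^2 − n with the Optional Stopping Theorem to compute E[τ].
E[τ] = 3572

M_n = X_n^2 − n is a martingale (since E[X_{n+1}^2 | F_n] = X_n^2 + 1). By OST (τ has finite mean in a bounded region), E[M_τ] = E[M_0] = X_0^2 − 0 = 76^2 = 5776. Also E[M_τ] = E[X_τ^2] − E[τ]. The walk exits at 0 or 123, with P(hit 123 first) = 76/123, so E[X_τ^2] = 123^2 · 76/123 + 0 = 9348. Thus E[τ] = E[X_τ^2] − E[M_τ] = 9348 − 5776 = 3572 = 76(123 − 76) = 3572.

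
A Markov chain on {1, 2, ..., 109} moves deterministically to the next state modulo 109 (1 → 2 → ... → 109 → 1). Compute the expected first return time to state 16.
E[T_16 | X_0 = 16] = 109

The chain cycles deterministically, so starting at state 16 it returns in exactly 109 steps. Equivalently, the stationary distribution is uniform π_j = 1/109 for every state j, so by Kac's formula E[T_16] = 1/π_16 = 109.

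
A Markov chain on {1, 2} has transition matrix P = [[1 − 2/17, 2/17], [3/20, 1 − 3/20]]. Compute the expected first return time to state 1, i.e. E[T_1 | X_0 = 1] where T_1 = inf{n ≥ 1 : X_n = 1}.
E[T_1 | X_0 = 1] = 1/π_1 = 91/51

For an irreducible recurrent Markov chain with stationary distribution π, E[T_i | X_0 = i] = 1/π_i (Kac's formula). Here π_1 = (3/20)/(2/17 + 3/20) = (3/20)/(91/340) = 51/91, so E[T_1 | X_0 = 1] = 1/π_1 = (2/17 + 3/20)/(3/20) = (91/340)/(3/20) = 91/51.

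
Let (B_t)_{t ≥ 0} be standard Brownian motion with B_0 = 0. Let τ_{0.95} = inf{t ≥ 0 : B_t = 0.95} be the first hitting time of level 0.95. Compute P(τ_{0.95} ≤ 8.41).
P(τ_{0.95} ≤ 8.41) = 2(1 − Φ(0.95/√8.41)) = 2(1 − Φ(0.3276)) ≈ 0.7432

By the reflection principle for standard BM, P(τ_b ≤ t) = 2 · P(B_t ≥ b). Since B_t ~ N(0, t), P(B_t ≥ 0.95) = 1 − Φ(0.95/√t) = 1 − Φ(0.95/√8.41) = 1 − Φ(0.3276) ≈ 0.37161. Doubling: P(τ_{0.95} ≤ 8.41) ≈ 2 · 0.37161 = 0.74322 ≈ 0.7432.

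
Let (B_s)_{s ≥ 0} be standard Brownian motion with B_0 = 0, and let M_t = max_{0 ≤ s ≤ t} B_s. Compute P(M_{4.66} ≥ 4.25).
P(M_{4.66} ≥ 4.25) = 2·P(B_{4.66} ≥ 4.25) = 2(1 − Φ(4.25/√4.66)) ≈ 0.0490

By the reflection principle for Brownian motion, P(M_t ≥ a) = 2 · P(B_t ≥ a) for a ≥ 0. Since B_t ~ N(0, t), P(B_t ≥ 4.25) = 1 − Φ(4.25/√t) = 1 − Φ(4.25/√4.66) = 1 − Φ(1.9688). So
  P(M_{4.66} ≥ 4.25) = 2(1 − Φ(1.9688)) ≈ 0.0490.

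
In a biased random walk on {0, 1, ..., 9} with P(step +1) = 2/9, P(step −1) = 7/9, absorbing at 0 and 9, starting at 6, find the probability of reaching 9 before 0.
P(hit 9 before 0) = (1 − (7/2)^6) / (1 − (7/2)^9) = 2808/120457

Let u_k denote P(reach 9 before 0 | start at k). Boundary: u_0 = 0, u_9 = 1. Recurrence: u_k = 2/9·u_{k+1} + 7/9·u_{k-1} for 1 ≤ k ≤ 8. Try u_k = A + B·r^k with r = q/p = (7/9)/(2/9) = 7/2. Substitution satisfies the recurrence; boundary conditions give:
  u_k = (1 − r^k) / (1 − r^N) = (1 − (7/2)^6) / (1 − (7/2)^9) = 2808/120457.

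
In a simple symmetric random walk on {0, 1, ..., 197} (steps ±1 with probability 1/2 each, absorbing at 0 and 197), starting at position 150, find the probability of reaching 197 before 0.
P(hit 197 before 0) = 150/197

Let u_k = P(hit 197 before 0 | start at k). Then u_0 = 0, u_197 = 1, and u_k = u_{k-1}/2 + u_{k+1}/2 for 1 ≤ k ≤ 196. This harmonic recurrence is solved by u_k = k/197, giving u_150 = 150/197.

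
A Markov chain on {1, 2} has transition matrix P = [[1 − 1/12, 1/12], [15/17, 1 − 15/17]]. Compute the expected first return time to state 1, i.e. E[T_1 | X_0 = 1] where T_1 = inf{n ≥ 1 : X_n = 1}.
E[T_1 | X_0 = 1] = 1/π_1 = 197/180

For an irreducible recurrent Markov chain with stationary distribution π, E[T_i | X_0 = i] = 1/π_i (Kac's formula). Here π_1 = (15/17)/(1/12 + 15/17) = (15/17)/(197/204) = 180/197, so E[T_1 | X_0 = 1] = 1/π_1 = (1/12 + 15/17)/(15/17) = (197/204)/(15/17) = 197/180.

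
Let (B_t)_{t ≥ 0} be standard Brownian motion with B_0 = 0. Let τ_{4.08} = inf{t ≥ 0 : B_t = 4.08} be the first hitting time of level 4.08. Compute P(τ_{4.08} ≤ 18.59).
P(τ_{4.08} ≤ 18.59) = 2(1 − Φ(4.08/√18.59)) = 2(1 − Φ(0.9463)) ≈ 0.3440

By the reflection principle for standard BM, P(τ_b ≤ t) = 2 · P(B_t ≥ b). Since B_t ~ N(0, t), P(B_t ≥ 4.08) = 1 − Φ(4.08/√t) = 1 − Φ(4.08/√18.59) = 1 − Φ(0.9463) ≈ 0.17200. Doubling: P(τ_{4.08} ≤ 18.59) ≈ 2 · 0.17200 = 0.34400 ≈ 0.3440.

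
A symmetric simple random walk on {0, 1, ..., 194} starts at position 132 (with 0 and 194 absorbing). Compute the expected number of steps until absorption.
E[τ | X_0 = 132] = 8184

Let v_k = E[τ | X_0 = k]. Boundary: v_0 = v_194 = 0. Recurrence: v_k = 1 + (v_{k-1} + v_{k+1})/2 for 1 ≤ k ≤ 193. The particular solution to v_k − (v_{k-1} + v_{k+1})/2 = 1 is v_k = −k^2. Adding homogeneous solution A + B k and matching boundaries gives v_k = k (194 − k). Substituting k = 132: v_132 = 132 · 62 = 8184.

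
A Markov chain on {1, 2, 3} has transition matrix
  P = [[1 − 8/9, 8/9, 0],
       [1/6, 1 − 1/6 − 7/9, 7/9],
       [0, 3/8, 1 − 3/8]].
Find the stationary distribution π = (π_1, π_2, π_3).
π = (81/1409, 432/1409, 896/1409)

This is a birth-death chain on three states, which satisfies detailed balance: π_1 · P_{12} = π_2 · P_{21} and π_2 · P_{23} = π_3 · P_{32}.
From π_1 · 8/9 = π_2 · 1/6: π_2/π_1 = (8/9)/(1/6) = 16/3.
From π_2 · 7/9 = π_3 · 3/8: π_3/π_2 = (7/9)/(3/8) = 56/27.
Take π_1 proportional to 1; then unnormalized π = (1, 16/3, 896/81). Normalize by dividing by the sum 1409/81:
  π = (81/1409, 432/1409, 896/1409).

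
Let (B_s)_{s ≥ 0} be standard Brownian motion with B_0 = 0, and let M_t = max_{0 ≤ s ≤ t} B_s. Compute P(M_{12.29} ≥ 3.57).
P(M_{12.29} ≥ 3.57) = 2·P(B_{12.29} ≥ 3.57) = 2(1 − Φ(3.57/√12.29)) ≈ 0.3085

By the reflection principle for Brownian motion, P(M_t ≥ a) = 2 · P(B_t ≥ a) for a ≥ 0. Since B_t ~ N(0, t), P(B_t ≥ 3.57) = 1 − Φ(3.57/√t) = 1 − Φ(3.57/√12.29) = 1 − Φ(1.0183). So
  P(M_{12.29} ≥ 3.57) = 2(1 − Φ(1.0183)) ≈ 0.3085.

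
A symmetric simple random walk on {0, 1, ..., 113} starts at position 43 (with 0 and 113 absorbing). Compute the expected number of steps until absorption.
E[τ | X_0 = 43] = 3010

Let v_k = E[τ | X_0 = k]. Boundary: v_0 = v_113 = 0. Recurrence: v_k = 1 + (v_{k-1} + v_{k+1})/2 for 1 ≤ k ≤ 112. The particular solution to v_k − (v_{k-1} + v_{k+1})/2 = 1 is v_k = −k^2. Adding homogeneous solution A + B k and matching boundaries gives v_k = k (113 − k). Substituting k = 43: v_43 = 43 · 70 = 3010.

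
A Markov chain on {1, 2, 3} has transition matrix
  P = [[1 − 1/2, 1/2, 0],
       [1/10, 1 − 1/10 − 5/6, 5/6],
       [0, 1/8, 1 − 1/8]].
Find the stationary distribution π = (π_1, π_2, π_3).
π = (3/118, 15/118, 50/59)

This is a birth-death chain on three states, which satisfies detailed balance: π_1 · P_{12} = π_2 · P_{21} and π_2 · P_{23} = π_3 · P_{32}.
From π_1 · 1/2 = π_2 · 1/10: π_2/π_1 = (1/2)/(1/10) = 5.
From π_2 · 5/6 = π_3 · 1/8: π_3/π_2 = (5/6)/(1/8) = 20/3.
Take π_1 proportional to 1; then unnormalized π = (1, 5, 100/3). Normalize by dividing by the sum 118/3:
  π = (3/118, 15/118, 50/59).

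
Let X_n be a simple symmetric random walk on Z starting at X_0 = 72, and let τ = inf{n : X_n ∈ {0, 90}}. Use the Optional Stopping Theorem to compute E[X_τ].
E[X_τ] = 72

X_n is a martingale and τ is a bounded-mean stopping time (indeed τ is finite a.s. with bounded expectation since the walk is in a bounded region). By the OST, E[X_τ] = E[X_0] = 72. Equivalently: E[X_τ] = 90 · P(hit 90 first) + 0 · P(hit 0 first) = 90 · (72/90) = 72.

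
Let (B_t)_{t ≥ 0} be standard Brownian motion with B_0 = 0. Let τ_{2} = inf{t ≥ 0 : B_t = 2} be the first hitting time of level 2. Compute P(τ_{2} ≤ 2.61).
P(τ_{2} ≤ 2.61) = 2(1 − Φ(2/√2.61)) = 2(1 − Φ(1.2380)) ≈ 0.2157

By the reflection principle for standard BM, P(τ_b ≤ t) = 2 · P(B_t ≥ b). Since B_t ~ N(0, t), P(B_t ≥ 2) = 1 − Φ(2/√t) = 1 − Φ(2/√2.61) = 1 − Φ(1.2380) ≈ 0.10786. Doubling: P(τ_{2} ≤ 2.61) ≈ 2 · 0.10786 = 0.21572 ≈ 0.2157.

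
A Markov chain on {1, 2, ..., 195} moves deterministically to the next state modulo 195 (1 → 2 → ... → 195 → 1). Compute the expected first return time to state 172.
E[T_172 | X_0 = 172] = 195

The chain cycles deterministically, so starting at state 172 it returns in exactly 195 steps. Equivalently, the stationary distribution is uniform π_j = 1/195 for every state j, so by Kac's formula E[T_172] = 1/π_172 = 195.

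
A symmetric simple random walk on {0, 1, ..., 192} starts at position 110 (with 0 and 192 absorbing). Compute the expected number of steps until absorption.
E[τ | X_0 = 110] = 9020

Let v_k = E[τ | X_0 = k]. Boundary: v_0 = v_192 = 0. Recurrence: v_k = 1 + (v_{k-1} + v_{k+1})/2 for 1 ≤ k ≤ 191. The particular solution to v_k − (v_{k-1} + v_{k+1})/2 = 1 is v_k = −k^2. Adding homogeneous solution A + B k and matching boundaries gives v_k = k (192 − k). Substituting k = 110: v_110 = 110 · 82 = 9020.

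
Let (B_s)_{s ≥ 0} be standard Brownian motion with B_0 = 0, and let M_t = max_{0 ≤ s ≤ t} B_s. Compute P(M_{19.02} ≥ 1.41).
P(M_{19.02} ≥ 1.41) = 2·P(B_{19.02} ≥ 1.41) = 2(1 − Φ(1.41/√19.02)) ≈ 0.7465

By the reflection principle for Brownian motion, P(M_t ≥ a) = 2 · P(B_t ≥ a) for a ≥ 0. Since B_t ~ N(0, t), P(B_t ≥ 1.41) = 1 − Φ(1.41/√t) = 1 − Φ(1.41/√19.02) = 1 − Φ(0.3233). So
  P(M_{19.02} ≥ 1.41) = 2(1 − Φ(0.3233)) ≈ 0.7465.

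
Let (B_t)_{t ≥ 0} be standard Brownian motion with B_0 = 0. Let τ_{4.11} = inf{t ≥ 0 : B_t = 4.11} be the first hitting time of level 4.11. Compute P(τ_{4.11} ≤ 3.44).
P(τ_{4.11} ≤ 3.44) = 2(1 − Φ(4.11/√3.44)) = 2(1 − Φ(2.2160)) ≈ 0.0267

By the reflection principle for standard BM, P(τ_b ≤ t) = 2 · P(B_t ≥ b). Since B_t ~ N(0, t), P(B_t ≥ 4.11) = 1 − Φ(4.11/√t) = 1 − Φ(4.11/√3.44) = 1 − Φ(2.2160) ≈ 0.01335. Doubling: P(τ_{4.11} ≤ 3.44) ≈ 2 · 0.01335 = 0.02670 ≈ 0.0267.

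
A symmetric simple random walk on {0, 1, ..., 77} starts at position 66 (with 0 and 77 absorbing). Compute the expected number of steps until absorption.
E[τ | X_0 = 66] = 726

Let v_k = E[τ | X_0 = k]. Boundary: v_0 = v_77 = 0. Recurrence: v_k = 1 + (v_{k-1} + v_{k+1})/2 for 1 ≤ k ≤ 76. The particular solution to v_k − (v_{k-1} + v_{k+1})/2 = 1 is v_k = −k^2. Adding homogeneous solution A + B k and matching boundaries gives v_k = k (77 − k). Substituting k = 66: v_66 = 66 · 11 = 726.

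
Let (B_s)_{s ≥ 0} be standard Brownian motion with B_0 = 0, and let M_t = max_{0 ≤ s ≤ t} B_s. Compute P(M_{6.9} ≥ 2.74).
P(M_{6.9} ≥ 2.74) = 2·P(B_{6.9} ≥ 2.74) = 2(1 − Φ(2.74/√6.9)) ≈ 0.2969

By the reflection principle for Brownian motion, P(M_t ≥ a) = 2 · P(B_t ≥ a) for a ≥ 0. Since B_t ~ N(0, t), P(B_t ≥ 2.74) = 1 − Φ(2.74/√t) = 1 − Φ(2.74/√6.9) = 1 − Φ(1.0431). So
  P(M_{6.9} ≥ 2.74) = 2(1 − Φ(1.0431)) ≈ 0.2969.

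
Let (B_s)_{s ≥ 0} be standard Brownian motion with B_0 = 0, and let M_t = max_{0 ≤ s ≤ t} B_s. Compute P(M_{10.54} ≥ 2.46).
P(M_{10.54} ≥ 2.46) = 2·P(B_{10.54} ≥ 2.46) = 2(1 − Φ(2.46/√10.54)) ≈ 0.4486

By the reflection principle for Brownian motion, P(M_t ≥ a) = 2 · P(B_t ≥ a) for a ≥ 0. Since B_t ~ N(0, t), P(B_t ≥ 2.46) = 1 − Φ(2.46/√t) = 1 − Φ(2.46/√10.54) = 1 − Φ(0.7577). So
  P(M_{10.54} ≥ 2.46) = 2(1 − Φ(0.7577)) ≈ 0.4486.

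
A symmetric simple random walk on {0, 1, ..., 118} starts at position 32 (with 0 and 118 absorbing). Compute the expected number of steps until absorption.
E[τ | X_0 = 32] = 2752

Let v_k = E[τ | X_0 = k]. Boundary: v_0 = v_118 = 0. Recurrence: v_k = 1 + (v_{k-1} + v_{k+1})/2 for 1 ≤ k ≤ 117. The particular solution to v_k − (v_{k-1} + v_{k+1})/2 = 1 is v_k = −k^2. Adding homogeneous solution A + B k and matching boundaries gives v_k = k (118 − k). Substituting k = 32: v_32 = 32 · 86 = 2752.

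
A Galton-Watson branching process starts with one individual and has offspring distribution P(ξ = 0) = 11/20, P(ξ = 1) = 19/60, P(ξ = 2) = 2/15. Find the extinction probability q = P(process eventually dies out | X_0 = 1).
q = 1

Mean offspring μ = 0·11/20 + 1·19/60 + 2·2/15 = 7/12 ≤ 1. For μ ≤ 1 with offspring not concentrated at 1, the Galton-Watson process goes extinct almost surely, so q = 1.
(Algebraic check: The pgf is f(s) = 11/20 + 19/60·s + 2/15·s². The extinction probability q is the smallest fixed point of f in [0, 1]. Setting s = f(s):
  2/15·s² + (19/60 − 1)·s + 11/20 = 0
  2/15·s² − (11/20 + 2/15)·s + 11/20 = 0
which factors as (s − 1)·(2/15·s − 11/20) = 0, giving roots s = 1 and s = (11/20)/(2/15) = 33/8. Since 33/8 ≥ 1, the smallest root in [0, 1] is s = 1.)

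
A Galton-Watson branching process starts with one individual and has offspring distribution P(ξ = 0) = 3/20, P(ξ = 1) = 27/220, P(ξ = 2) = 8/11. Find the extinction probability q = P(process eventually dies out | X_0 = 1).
q = 33/160

The pgf is f(s) = 3/20 + 27/220·s + 8/11·s². The extinction probability q is the smallest fixed point of f in [0, 1]. Setting s = f(s):
  8/11·s² + (27/220 − 1)·s + 3/20 = 0
  8/11·s² − (3/20 + 8/11)·s + 3/20 = 0
which factors as (s − 1)·(8/11·s − 3/20) = 0, giving roots s = 1 and s = (3/20)/(8/11) = 33/160.
Mean offspring μ = 27/220 + 2·8/11 = 347/220 > 1 (supercritical), so q < 1. The extinction probability is the smaller root: q = (3/20)/(8/11) = 33/160.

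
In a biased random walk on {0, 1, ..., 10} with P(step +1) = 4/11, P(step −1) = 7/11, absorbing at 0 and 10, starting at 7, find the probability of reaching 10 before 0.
P(hit 10 before 0) = (1 − (7/4)^7) / (1 − (7/4)^10) = 17219392/93808891

Let u_k denote P(reach 10 before 0 | start at k). Boundary: u_0 = 0, u_10 = 1. Recurrence: u_k = 4/11·u_{k+1} + 7/11·u_{k-1} for 1 ≤ k ≤ 9. Try u_k = A + B·r^k with r = q/p = (7/11)/(4/11) = 7/4. Substitution satisfies the recurrence; boundary conditions give:
  u_k = (1 − r^k) / (1 − r^N) = (1 − (7/4)^7) / (1 − (7/4)^10) = 17219392/93808891.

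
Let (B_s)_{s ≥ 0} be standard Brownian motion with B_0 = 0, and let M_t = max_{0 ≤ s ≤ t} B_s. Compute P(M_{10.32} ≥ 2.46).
P(M_{10.32} ≥ 2.46) = 2·P(B_{10.32} ≥ 2.46) = 2(1 − Φ(2.46/√10.32)) ≈ 0.4438

By the reflection principle for Brownian motion, P(M_t ≥ a) = 2 · P(B_t ≥ a) for a ≥ 0. Since B_t ~ N(0, t), P(B_t ≥ 2.46) = 1 − Φ(2.46/√t) = 1 − Φ(2.46/√10.32) = 1 − Φ(0.7658). So
  P(M_{10.32} ≥ 2.46) = 2(1 − Φ(0.7658)) ≈ 0.4438.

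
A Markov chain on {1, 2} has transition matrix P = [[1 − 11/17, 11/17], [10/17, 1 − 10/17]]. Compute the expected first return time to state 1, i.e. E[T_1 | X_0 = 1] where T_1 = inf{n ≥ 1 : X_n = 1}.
E[T_1 | X_0 = 1] = 1/π_1 = 21/10

For an irreducible recurrent Markov chain with stationary distribution π, E[T_i | X_0 = i] = 1/π_i (Kac's formula). Here π_1 = (10/17)/(11/17 + 10/17) = (10/17)/(21/17) = 10/21, so E[T_1 | X_0 = 1] = 1/π_1 = (11/17 + 10/17)/(10/17) = (21/17)/(10/17) = 21/10.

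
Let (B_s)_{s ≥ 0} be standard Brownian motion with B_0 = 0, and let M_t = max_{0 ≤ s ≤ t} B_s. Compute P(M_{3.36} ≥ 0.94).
P(M_{3.36} ≥ 0.94) = 2·P(B_{3.36} ≥ 0.94) = 2(1 − Φ(0.94/√3.36)) ≈ 0.6081

By the reflection principle for Brownian motion, P(M_t ≥ a) = 2 · P(B_t ≥ a) for a ≥ 0. Since B_t ~ N(0, t), P(B_t ≥ 0.94) = 1 − Φ(0.94/√t) = 1 − Φ(0.94/√3.36) = 1 − Φ(0.5128). So
  P(M_{3.36} ≥ 0.94) = 2(1 − Φ(0.5128)) ≈ 0.6081.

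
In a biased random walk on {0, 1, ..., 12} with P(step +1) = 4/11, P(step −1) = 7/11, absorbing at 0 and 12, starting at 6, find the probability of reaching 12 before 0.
P(hit 12 before 0) = (1 − (7/4)^6) / (1 − (7/4)^12) = 4096/121745

Let u_k denote P(reach 12 before 0 | start at k). Boundary: u_0 = 0, u_12 = 1. Recurrence: u_k = 4/11·u_{k+1} + 7/11·u_{k-1} for 1 ≤ k ≤ 11. Try u_k = A + B·r^k with r = q/p = (7/11)/(4/11) = 7/4. Substitution satisfies the recurrence; boundary conditions give:
  u_k = (1 − r^k) / (1 − r^N) = (1 − (7/4)^6) / (1 − (7/4)^12) = 4096/121745.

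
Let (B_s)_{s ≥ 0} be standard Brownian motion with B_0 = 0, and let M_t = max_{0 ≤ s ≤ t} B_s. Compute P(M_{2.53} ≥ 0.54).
P(M_{2.53} ≥ 0.54) = 2·P(B_{2.53} ≥ 0.54) = 2(1 − Φ(0.54/√2.53)) ≈ 0.7342

By the reflection principle for Brownian motion, P(M_t ≥ a) = 2 · P(B_t ≥ a) for a ≥ 0. Since B_t ~ N(0, t), P(B_t ≥ 0.54) = 1 − Φ(0.54/√t) = 1 − Φ(0.54/√2.53) = 1 − Φ(0.3395). So
  P(M_{2.53} ≥ 0.54) = 2(1 − Φ(0.3395)) ≈ 0.7342.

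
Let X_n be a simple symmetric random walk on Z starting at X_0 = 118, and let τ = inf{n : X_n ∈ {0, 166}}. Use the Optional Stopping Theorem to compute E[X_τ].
E[X_τ] = 118

X_n is a martingale and τ is a bounded-mean stopping time (indeed τ is finite a.s. with bounded expectation since the walk is in a bounded region). By the OST, E[X_τ] = E[X_0] = 118. Equivalently: E[X_τ] = 166 · P(hit 166 first) + 0 · P(hit 0 first) = 166 · (118/166) = 118.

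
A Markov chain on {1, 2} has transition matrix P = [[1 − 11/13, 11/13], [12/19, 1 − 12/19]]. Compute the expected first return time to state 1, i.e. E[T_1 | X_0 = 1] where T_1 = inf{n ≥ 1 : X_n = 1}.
E[T_1 | X_0 = 1] = 1/π_1 = 365/156

For an irreducible recurrent Markov chain with stationary distribution π, E[T_i | X_0 = i] = 1/π_i (Kac's formula). Here π_1 = (12/19)/(11/13 + 12/19) = (12/19)/(365/247) = 156/365, so E[T_1 | X_0 = 1] = 1/π_1 = (11/13 + 12/19)/(12/19) = (365/247)/(12/19) = 365/156.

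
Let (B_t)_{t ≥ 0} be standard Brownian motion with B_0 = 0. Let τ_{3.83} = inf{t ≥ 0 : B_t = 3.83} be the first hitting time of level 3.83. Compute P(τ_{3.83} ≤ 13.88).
P(τ_{3.83} ≤ 13.88) = 2(1 − Φ(3.83/√13.88)) = 2(1 − Φ(1.0280)) ≈ 0.3039

By the reflection principle for standard BM, P(τ_b ≤ t) = 2 · P(B_t ≥ b). Since B_t ~ N(0, t), P(B_t ≥ 3.83) = 1 − Φ(3.83/√t) = 1 − Φ(3.83/√13.88) = 1 − Φ(1.0280) ≈ 0.15197. Doubling: P(τ_{3.83} ≤ 13.88) ≈ 2 · 0.15197 = 0.30394 ≈ 0.3039.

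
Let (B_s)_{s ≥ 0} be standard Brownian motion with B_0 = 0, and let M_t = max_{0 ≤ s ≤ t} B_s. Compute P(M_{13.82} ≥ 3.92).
P(M_{13.82} ≥ 3.92) = 2·P(B_{13.82} ≥ 3.92) = 2(1 − Φ(3.92/√13.82)) ≈ 0.2917

By the reflection principle for Brownian motion, P(M_t ≥ a) = 2 · P(B_t ≥ a) for a ≥ 0. Since B_t ~ N(0, t), P(B_t ≥ 3.92) = 1 − Φ(3.92/√t) = 1 − Φ(3.92/√13.82) = 1 − Φ(1.0545). So
  P(M_{13.82} ≥ 3.92) = 2(1 − Φ(1.0545)) ≈ 0.2917.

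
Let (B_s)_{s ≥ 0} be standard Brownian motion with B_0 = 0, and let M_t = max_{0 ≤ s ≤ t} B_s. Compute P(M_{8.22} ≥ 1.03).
P(M_{8.22} ≥ 1.03) = 2·P(B_{8.22} ≥ 1.03) = 2(1 − Φ(1.03/√8.22)) ≈ 0.7194

By the reflection principle for Brownian motion, P(M_t ≥ a) = 2 · P(B_t ≥ a) for a ≥ 0. Since B_t ~ N(0, t), P(B_t ≥ 1.03) = 1 − Φ(1.03/√t) = 1 − Φ(1.03/√8.22) = 1 − Φ(0.3593). So
  P(M_{8.22} ≥ 1.03) = 2(1 − Φ(0.3593)) ≈ 0.7194.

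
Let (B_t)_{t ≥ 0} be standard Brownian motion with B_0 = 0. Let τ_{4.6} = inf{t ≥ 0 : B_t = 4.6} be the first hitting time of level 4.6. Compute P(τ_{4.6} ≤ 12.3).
P(τ_{4.6} ≤ 12.3) = 2(1 − Φ(4.6/√12.3)) = 2(1 − Φ(1.3116)) ≈ 0.1897

By the reflection principle for standard BM, P(τ_b ≤ t) = 2 · P(B_t ≥ b). Since B_t ~ N(0, t), P(B_t ≥ 4.6) = 1 − Φ(4.6/√t) = 1 − Φ(4.6/√12.3) = 1 − Φ(1.3116) ≈ 0.09483. Doubling: P(τ_{4.6} ≤ 12.3) ≈ 2 · 0.09483 = 0.18966 ≈ 0.1897.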